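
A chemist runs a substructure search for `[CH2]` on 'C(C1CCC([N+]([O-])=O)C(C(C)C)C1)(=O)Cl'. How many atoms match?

3

Check the 15 heavy atoms by environment: 3× C (H2) → match; 4× C (H1) → no; 1× C (H0) → no; 2× O (H0) → no; 1× Cl (H0) → no; 1× N (charge +1, H0) → no; 1× O (charge -1, H0) → no; 2× C (H3) → no.
That gives 3 matching atoms.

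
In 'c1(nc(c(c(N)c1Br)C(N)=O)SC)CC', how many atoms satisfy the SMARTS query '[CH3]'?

The query [CH3] means: aliphatic carbon with exactly three hydrogens.
Check the 15 heavy atoms by environment: 1× n (aromatic, H0) → no; 5× c (aromatic, H0) → no; 1× C (H2) → no; 2× C (H3) → match; 1× Br (H0) → no; 1× S (H0) → no; 1× C (H0) → no; 1× O (H0) → no; 2× N (H2) → no.
That gives 2 matching atoms.

2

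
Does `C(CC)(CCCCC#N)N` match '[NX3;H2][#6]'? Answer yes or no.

The pattern [NX3;H2][#6] describes a trivalent nitrogen with two H attached to carbon — a primary amine.
The molecule carries a primary amino group (-NH2), whose atoms satisfy every constraint of the query, so the pattern matches.

Yes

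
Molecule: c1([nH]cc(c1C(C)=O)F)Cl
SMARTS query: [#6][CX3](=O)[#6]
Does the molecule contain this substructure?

The pattern [#6][CX3](=O)[#6] describes a carbonyl carbon (no H) flanked by two carbons — a ketone.
The molecule carries an acetyl/ketone group (-C(=O)CH3), whose atoms satisfy every constraint of the query, so the pattern matches.

Yes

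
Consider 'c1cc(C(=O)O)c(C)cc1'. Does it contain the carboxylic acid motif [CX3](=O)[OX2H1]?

Yes

The pattern [CX3](=O)[OX2H1] describes an sp2 carbon double-bonded to O and single-bonded to an -OH oxygen — a carboxylic acid.
The molecule carries a carboxylic acid group (-C(=O)OH), whose atoms satisfy every constraint of the query, so the pattern matches.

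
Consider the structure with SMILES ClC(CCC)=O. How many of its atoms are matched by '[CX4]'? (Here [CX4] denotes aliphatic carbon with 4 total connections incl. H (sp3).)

3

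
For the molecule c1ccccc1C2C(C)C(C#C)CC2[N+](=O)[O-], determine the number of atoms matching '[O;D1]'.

2

Check the 17 heavy atoms by environment: 4× C (D3) → no; 2× C (D2) → no; 2× C (D1) → no; 1× c (aromatic, D3) → no; 5× c (aromatic, D2) → no; 1× N (charge +1, D3) → no; 1× O (charge -1, D1) → match; 1× O (D1) → match.
Summing the matching environments: 1 + 1 = 2 matching atoms.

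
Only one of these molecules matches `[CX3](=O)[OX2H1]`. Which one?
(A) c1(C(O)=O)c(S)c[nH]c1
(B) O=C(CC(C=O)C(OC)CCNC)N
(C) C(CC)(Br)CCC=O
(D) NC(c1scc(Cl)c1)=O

[CX3](=O)[OX2H1] describes an sp2 carbon double-bonded to O and single-bonded to an -OH oxygen (a carboxylic acid).
(A) contains a carboxylic acid group (-C(=O)OH), which satisfies every atom and bond constraint.
(B) has a primary amide (-C(=O)NH2) but the carbonyl is bonded to N, not to an -OH oxygen.
(C) has an aldehyde (-CHO) but there is no singly-bonded oxygen on the carbonyl carbon.
(D) has a primary amide (-C(=O)NH2) but the carbonyl is bonded to N, not to an -OH oxygen.
So the answer is (A).

A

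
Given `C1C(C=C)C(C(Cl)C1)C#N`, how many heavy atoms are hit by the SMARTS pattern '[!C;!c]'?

2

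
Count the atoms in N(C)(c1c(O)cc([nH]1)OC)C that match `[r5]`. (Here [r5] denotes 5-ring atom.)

5

Check the 11 heavy atoms by environment: 1× n (aromatic, in 5-ring) → match; 4× c (aromatic, in 5-ring) → match; 2× O (acyclic) → no; 1× N (acyclic) → no; 3× C (acyclic) → no.
Summing the matching environments: 1 + 4 = 5 matching atoms.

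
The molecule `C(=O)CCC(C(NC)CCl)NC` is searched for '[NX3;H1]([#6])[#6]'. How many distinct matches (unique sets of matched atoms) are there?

[NX3;H1]([#6])[#6] is the SMARTS for a secondary amine: a trivalent nitrogen with one H, bonded to two carbons.
The molecule carries 2 separate instances of an N-methylamino group (-NHCH3) meeting every constraint; each maps to a distinct set of atoms, giving 2 matches.

2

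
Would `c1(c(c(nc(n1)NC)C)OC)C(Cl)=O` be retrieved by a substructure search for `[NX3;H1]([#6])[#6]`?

Yes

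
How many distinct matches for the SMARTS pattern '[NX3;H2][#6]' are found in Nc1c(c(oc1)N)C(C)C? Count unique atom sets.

[NX3;H2][#6] is the SMARTS for a primary amine: a trivalent nitrogen with two H attached to carbon.
The molecule carries 2 separate instances of a primary amino group (-NH2) meeting every constraint; each maps to a distinct set of atoms, giving 2 matches.

2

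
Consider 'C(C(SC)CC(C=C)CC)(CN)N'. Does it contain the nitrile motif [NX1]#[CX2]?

The pattern [NX1]#[CX2] describes a nitrogen triple-bonded to a two-connected carbon — a nitrile.
The closest candidate here is a primary amino group (-NH2), but the nitrogen is NX3 (three connections), not NX1 triple-bonded. No other fragment satisfies the full query, so there is no match.

No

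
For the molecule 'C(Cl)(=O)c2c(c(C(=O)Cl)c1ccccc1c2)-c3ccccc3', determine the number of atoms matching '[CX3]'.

The query [CX3] means: C with X3: aliphatic carbon with exactly 3 total connections.
Check the 22 heavy atoms by environment: 16× c (aromatic, X3) → no; 2× C (X3) → match; 2× O (X1) → no; 2× Cl (X1) → no.
That gives 2 matching atoms.

2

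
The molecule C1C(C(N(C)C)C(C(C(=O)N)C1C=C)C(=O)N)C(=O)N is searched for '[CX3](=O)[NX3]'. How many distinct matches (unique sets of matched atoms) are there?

3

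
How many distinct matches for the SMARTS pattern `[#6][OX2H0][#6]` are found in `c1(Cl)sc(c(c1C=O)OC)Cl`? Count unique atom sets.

1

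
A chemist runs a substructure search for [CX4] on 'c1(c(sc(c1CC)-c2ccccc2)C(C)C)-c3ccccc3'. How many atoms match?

The query [CX4] means: C with X4: aliphatic carbon with exactly 4 total connections (bonds + H).
Check the 22 heavy atoms by environment: 1× s (aromatic, X2) → no; 16× c (aromatic, X3) → no; 5× C (X4) → match.
That gives 5 matching atoms.

5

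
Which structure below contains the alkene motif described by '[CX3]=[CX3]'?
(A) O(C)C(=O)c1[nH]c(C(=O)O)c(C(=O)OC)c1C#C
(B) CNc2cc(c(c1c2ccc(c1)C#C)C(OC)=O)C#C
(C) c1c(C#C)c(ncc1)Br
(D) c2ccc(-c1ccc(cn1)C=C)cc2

[CX3]=[CX3] describes a non-aromatic C=C double bond between two sp2 carbons (an alkene).
(A) has an ethynyl group (-C#CH) but the C-C bond is a triple bond, not a double bond.
(B) has an ethynyl group (-C#CH) but the C-C bond is a triple bond, not a double bond.
(C) has an ethynyl group (-C#CH) but the C-C bond is a triple bond, not a double bond.
(D) contains a vinyl group (-CH=CH2), which satisfies every atom and bond constraint.
So the answer is (D).

D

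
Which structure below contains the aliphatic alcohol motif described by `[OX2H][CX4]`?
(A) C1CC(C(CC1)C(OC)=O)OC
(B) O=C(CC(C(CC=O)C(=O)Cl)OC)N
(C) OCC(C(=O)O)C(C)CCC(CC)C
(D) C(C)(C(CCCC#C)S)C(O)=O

C

[OX2H][CX4] describes a hydroxyl oxygen bound to an sp3 (X4) carbon (an aliphatic alcohol).
(A) has a methoxy ether (-OCH3) but the oxygen has H0 (ether), not H1.
(B) has a methoxy ether (-OCH3) but the oxygen has H0 (ether), not H1.
(C) contains a hydroxyl group (-OH), which satisfies every atom and bond constraint.
(D) has a carboxylic acid group (-C(=O)OH) but the -OH is on a CX3 carbonyl carbon, not a CX4 carbon.
So the answer is (C).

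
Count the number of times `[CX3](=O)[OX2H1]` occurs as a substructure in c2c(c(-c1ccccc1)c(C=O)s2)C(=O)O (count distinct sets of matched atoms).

1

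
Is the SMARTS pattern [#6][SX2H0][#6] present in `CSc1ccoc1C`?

The pattern [#6][SX2H0][#6] describes an aliphatic sulfur bridging two carbons with no H on the sulfur — a thioether.
The molecule carries a methylthio ether (-SCH3), whose atoms satisfy every constraint of the query, so the pattern matches.

Yes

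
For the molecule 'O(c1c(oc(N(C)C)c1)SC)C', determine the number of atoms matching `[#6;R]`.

4

The query [#6;R] means: carbon that is part of a ring.
Check the 12 heavy atoms by environment: 1× o (aromatic, in 5-ring) → no; 4× c (aromatic, in 5-ring) → match; 1× N (acyclic) → no; 4× C (acyclic) → no; 1× S (acyclic) → no; 1× O (acyclic) → no.
That gives 4 matching atoms.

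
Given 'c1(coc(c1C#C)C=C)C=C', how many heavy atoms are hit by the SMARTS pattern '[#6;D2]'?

The query [#6;D2] means: any carbon bonded to exactly two heavy atoms.
Check the 11 heavy atoms by environment: 1× o (aromatic, D2) → no; 1× c (aromatic, D2) → match; 3× c (aromatic, D3) → no; 3× C (D2) → match; 3× C (D1) → no.
Summing the matching environments: 1 + 3 = 4 matching atoms.

4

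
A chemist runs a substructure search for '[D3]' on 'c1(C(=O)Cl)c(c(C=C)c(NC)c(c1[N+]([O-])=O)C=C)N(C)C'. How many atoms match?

9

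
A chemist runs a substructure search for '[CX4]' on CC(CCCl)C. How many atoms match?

5

The query [CX4] means: C with X4: aliphatic carbon with exactly 4 total connections (bonds + H).
Check the 6 heavy atoms by environment: 5× C (X4) → match; 1× Cl (X1) → no.
That gives 5 matching atoms.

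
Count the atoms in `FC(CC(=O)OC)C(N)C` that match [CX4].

5

Check the 10 heavy atoms by environment: 5× C (X4) → match; 1× F (X1) → no; 1× C (X3) → no; 1× O (X1) → no; 1× O (X2) → no; 1× N (X3) → no.
That gives 5 matching atoms.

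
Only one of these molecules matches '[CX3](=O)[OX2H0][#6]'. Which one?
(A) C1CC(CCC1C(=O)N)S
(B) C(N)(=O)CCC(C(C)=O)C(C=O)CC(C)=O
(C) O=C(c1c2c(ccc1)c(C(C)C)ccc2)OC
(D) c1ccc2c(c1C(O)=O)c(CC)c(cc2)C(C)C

C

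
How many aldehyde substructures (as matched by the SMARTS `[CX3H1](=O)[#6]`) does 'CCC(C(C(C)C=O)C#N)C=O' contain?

2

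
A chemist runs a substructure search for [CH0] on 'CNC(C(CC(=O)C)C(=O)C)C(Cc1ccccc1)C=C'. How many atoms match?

The query [CH0] means: aliphatic carbon with no attached hydrogen.
Check the 21 heavy atoms by environment: 3× C (H2) → no; 4× C (H1) → no; 2× C (H0) → match; 2× O (H0) → no; 3× C (H3) → no; 1× c (aromatic, H0) → no; 5× c (aromatic, H1) → no; 1× N (H1) → no.
That gives 2 matching atoms.

2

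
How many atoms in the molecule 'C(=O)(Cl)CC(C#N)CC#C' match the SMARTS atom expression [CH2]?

2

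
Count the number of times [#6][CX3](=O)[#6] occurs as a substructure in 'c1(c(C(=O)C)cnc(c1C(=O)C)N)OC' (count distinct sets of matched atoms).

2

[#6][CX3](=O)[#6] is the SMARTS for a ketone: a carbonyl carbon (no H) flanked by two carbons.
The molecule carries 2 separate instances of an acetyl/ketone group (-C(=O)CH3) meeting every constraint; each maps to a distinct set of atoms, giving 2 matches.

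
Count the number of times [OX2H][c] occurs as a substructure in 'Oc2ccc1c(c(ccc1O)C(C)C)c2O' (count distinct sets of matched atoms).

[OX2H][c] is the SMARTS for a phenol: a hydroxyl oxygen attached to an aromatic carbon.
The molecule carries 3 separate instances of a hydroxyl group (-OH) meeting every constraint; each maps to a distinct set of atoms, giving 3 matches.

3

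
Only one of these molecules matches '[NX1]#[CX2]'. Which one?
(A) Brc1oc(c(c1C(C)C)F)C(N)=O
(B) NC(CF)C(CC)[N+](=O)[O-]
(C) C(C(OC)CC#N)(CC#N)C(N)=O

C

[NX1]#[CX2] describes a nitrogen triple-bonded to a two-connected carbon (a nitrile).
(A) has a primary amide (-C(=O)NH2) but the nitrogen is NX3, not NX1.
(B) has a nitro group (-[N+](=O)[O-]) but there is no C#N triple bond.
(C) contains a nitrile (-C#N), which satisfies every atom and bond constraint.
So the answer is (C).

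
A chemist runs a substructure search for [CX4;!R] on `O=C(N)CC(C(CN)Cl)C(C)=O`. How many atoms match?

5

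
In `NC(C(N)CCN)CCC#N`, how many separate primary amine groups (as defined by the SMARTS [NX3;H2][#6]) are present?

[NX3;H2][#6] is the SMARTS for a primary amine: a trivalent nitrogen with two H attached to carbon.
The molecule carries 3 separate instances of a primary amino group (-NH2) meeting every constraint; each maps to a distinct set of atoms, giving 3 matches.

3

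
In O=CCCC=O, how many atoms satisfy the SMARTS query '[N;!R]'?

0

Check the 6 heavy atoms by environment: 4× C (acyclic) → no; 2× O (acyclic) → no.
No environment satisfies the query, so 0 matching atoms.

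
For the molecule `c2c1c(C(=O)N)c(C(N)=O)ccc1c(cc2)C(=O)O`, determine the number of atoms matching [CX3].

The query [CX3] means: C with X3: aliphatic carbon with exactly 3 total connections.
Check the 19 heavy atoms by environment: 10× c (aromatic, X3) → no; 3× C (X3) → match; 3× O (X1) → no; 2× N (X3) → no; 1× O (X2) → no.
That gives 3 matching atoms.

3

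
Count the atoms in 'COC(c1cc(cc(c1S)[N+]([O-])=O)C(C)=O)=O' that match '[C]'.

Check the 17 heavy atoms by environment: 6× c (aromatic) → no; 4× C → match; 4× O → no; 1× N (charge +1) → no; 1× O (charge -1) → no; 1× S → no.
That gives 4 matching atoms.

4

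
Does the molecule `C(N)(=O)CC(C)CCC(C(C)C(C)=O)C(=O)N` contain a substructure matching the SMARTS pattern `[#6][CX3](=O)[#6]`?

The pattern [#6][CX3](=O)[#6] describes a carbonyl carbon (no H) flanked by two carbons — a ketone.
The molecule carries an acetyl/ketone group (-C(=O)CH3), whose atoms satisfy every constraint of the query, so the pattern matches.

Yes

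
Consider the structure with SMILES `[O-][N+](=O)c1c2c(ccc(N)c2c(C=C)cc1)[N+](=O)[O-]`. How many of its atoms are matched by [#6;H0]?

6

Check the 19 heavy atoms by environment: 6× c (aromatic, H0) → match; 4× c (aromatic, H1) → no; 2× N (charge +1, H0) → no; 2× O (charge -1, H0) → no; 2× O (H0) → no; 1× C (H1) → no; 1× C (H2) → no; 1× N (H2) → no.
That gives 6 matching atoms.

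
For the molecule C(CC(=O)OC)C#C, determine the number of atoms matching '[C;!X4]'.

3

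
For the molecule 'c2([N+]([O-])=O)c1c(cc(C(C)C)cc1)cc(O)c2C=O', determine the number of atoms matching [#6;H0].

6

The query [#6;H0] means: any carbon with no attached hydrogen.
Check the 19 heavy atoms by environment: 6× c (aromatic, H0) → match; 4× c (aromatic, H1) → no; 2× C (H1) → no; 2× O (H0) → no; 2× C (H3) → no; 1× O (H1) → no; 1× N (charge +1, H0) → no; 1× O (charge -1, H0) → no.
That gives 6 matching atoms.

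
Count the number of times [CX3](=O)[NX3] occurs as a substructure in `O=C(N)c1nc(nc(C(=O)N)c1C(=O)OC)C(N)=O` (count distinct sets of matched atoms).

3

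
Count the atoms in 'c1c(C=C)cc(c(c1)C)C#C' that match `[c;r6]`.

6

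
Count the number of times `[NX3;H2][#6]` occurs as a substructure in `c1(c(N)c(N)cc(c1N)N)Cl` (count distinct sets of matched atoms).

4

[NX3;H2][#6] is the SMARTS for a primary amine: a trivalent nitrogen with two H attached to carbon.
The molecule carries 4 separate instances of a primary amino group (-NH2) meeting every constraint; each maps to a distinct set of atoms, giving 4 matches.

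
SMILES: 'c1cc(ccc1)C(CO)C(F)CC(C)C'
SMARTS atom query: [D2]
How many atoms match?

7

The query [D2] means: atom with exactly two heavy-atom neighbours.
Check the 15 heavy atoms by environment: 2× C (D2) → match; 3× C (D3) → no; 1× c (aromatic, D3) → no; 5× c (aromatic, D2) → match; 1× F (D1) → no; 2× C (D1) → no; 1× O (D1) → no.
Summing the matching environments: 2 + 5 = 7 matching atoms.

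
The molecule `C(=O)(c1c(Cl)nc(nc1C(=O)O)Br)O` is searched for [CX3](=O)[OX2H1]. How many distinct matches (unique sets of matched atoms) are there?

[CX3](=O)[OX2H1] is the SMARTS for a carboxylic acid: an sp2 carbon double-bonded to O and single-bonded to an -OH oxygen.
The molecule carries 2 separate instances of a carboxylic acid group (-C(=O)OH) meeting every constraint; each maps to a distinct set of atoms, giving 2 matches.

2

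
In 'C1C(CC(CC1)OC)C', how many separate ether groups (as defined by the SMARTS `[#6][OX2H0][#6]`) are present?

1

[#6][OX2H0][#6] is the SMARTS for an ether: an aliphatic oxygen bridging two carbons with no H on the oxygen.
Exactly one fragment in the molecule meets all constraints, giving 1 match.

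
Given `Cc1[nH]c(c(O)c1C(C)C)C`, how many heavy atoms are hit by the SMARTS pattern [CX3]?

0

The query [CX3] means: C with X3: aliphatic carbon with exactly 3 total connections.
Check the 11 heavy atoms by environment: 1× n (aromatic, X3) → no; 4× c (aromatic, X3) → no; 1× O (X2) → no; 5× C (X4) → no.
No environment satisfies the query, so 0 matching atoms.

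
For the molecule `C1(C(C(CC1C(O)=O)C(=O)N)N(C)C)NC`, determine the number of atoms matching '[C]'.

10

The query [C] means: uppercase C matches aliphatic (non-aromatic) carbon only.
Check the 16 heavy atoms by environment: 10× C → match; 3× O → no; 3× N → no.
That gives 10 matching atoms.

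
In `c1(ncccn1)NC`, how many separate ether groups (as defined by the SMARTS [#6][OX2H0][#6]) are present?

0

[#6][OX2H0][#6] is the SMARTS for an ether: an aliphatic oxygen bridging two carbons with no H on the oxygen.
No fragment in the molecule satisfies every constraint, giving 0 matches.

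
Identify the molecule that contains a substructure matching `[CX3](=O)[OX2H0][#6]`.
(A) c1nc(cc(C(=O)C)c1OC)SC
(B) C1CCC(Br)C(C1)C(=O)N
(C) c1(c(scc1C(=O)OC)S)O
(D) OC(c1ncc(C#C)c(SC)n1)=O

[CX3](=O)[OX2H0][#6] describes a carbonyl carbon bonded to an oxygen that is itself bonded to carbon (no H on that O) (an ester).
(A) has a methoxy ether (-OCH3) but the ether oxygen is not adjacent to a C=O carbon.
(B) has a primary amide (-C(=O)NH2) but the carbonyl is bonded to N, not to an O-C linkage.
(C) contains a methyl-ester group (-C(=O)OCH3), which satisfies every atom and bond constraint.
(D) has a carboxylic acid group (-C(=O)OH) but the singly-bonded O carries H (OX2H1, not H0).
So the answer is (C).

C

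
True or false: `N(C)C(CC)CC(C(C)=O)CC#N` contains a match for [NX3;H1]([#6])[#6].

True

The pattern [NX3;H1]([#6])[#6] describes a trivalent nitrogen with one H, bonded to two carbons — a secondary amine.
The molecule carries an N-methylamino group (-NHCH3), whose atoms satisfy every constraint of the query, so the pattern matches.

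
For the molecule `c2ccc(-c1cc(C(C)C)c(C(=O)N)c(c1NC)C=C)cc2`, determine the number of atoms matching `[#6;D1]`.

4

The query [#6;D1] means: carbon bonded to exactly one heavy atom.
Check the 22 heavy atoms by environment: 6× c (aromatic, D3) → no; 6× c (aromatic, D2) → no; 1× C (D2) → no; 4× C (D1) → match; 1× N (D2) → no; 2× C (D3) → no; 1× O (D1) → no; 1× N (D1) → no.
That gives 4 matching atoms.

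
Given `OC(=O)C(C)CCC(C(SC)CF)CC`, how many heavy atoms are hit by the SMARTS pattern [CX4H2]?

Check the 15 heavy atoms by environment: 4× C (H2, X4) → match; 3× C (H1, X4) → no; 3× C (H3, X4) → no; 1× C (H0, X3) → no; 1× O (H0, X1) → no; 1× O (H1, X2) → no; 1× S (H0, X2) → no; 1× F (H0, X1) → no.
That gives 4 matching atoms.

4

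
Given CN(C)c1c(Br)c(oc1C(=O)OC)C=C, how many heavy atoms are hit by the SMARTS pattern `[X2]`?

2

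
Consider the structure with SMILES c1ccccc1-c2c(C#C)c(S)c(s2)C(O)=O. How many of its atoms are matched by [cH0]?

5

Check the 17 heavy atoms by environment: 1× s (aromatic, H0) → no; 5× c (aromatic, H0) → match; 2× C (H0) → no; 1× C (H1) → no; 1× O (H0) → no; 1× O (H1) → no; 5× c (aromatic, H1) → no; 1× S (H1) → no.
That gives 5 matching atoms.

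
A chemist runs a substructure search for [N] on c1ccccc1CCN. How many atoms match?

1

The query [N] means: uppercase N matches aliphatic (non-aromatic) nitrogen only.
Check the 9 heavy atoms by environment: 2× C → no; 6× c (aromatic) → no; 1× N → match.
That gives 1 matching atom.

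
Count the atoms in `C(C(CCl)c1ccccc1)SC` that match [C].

4

The query [C] means: uppercase C matches aliphatic (non-aromatic) carbon only.
Check the 12 heavy atoms by environment: 4× C → match; 1× S → no; 1× Cl → no; 6× c (aromatic) → no.
That gives 4 matching atoms.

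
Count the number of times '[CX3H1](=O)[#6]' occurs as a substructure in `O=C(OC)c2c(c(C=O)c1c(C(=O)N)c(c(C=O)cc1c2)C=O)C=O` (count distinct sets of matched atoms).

4

[CX3H1](=O)[#6] is the SMARTS for an aldehyde: an sp2 carbon with one H, double-bonded to O and single-bonded to carbon.
The molecule carries 4 separate instances of an aldehyde (-CHO) meeting every constraint; each maps to a distinct set of atoms, giving 4 matches.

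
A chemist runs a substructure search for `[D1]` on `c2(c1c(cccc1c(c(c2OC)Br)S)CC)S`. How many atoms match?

5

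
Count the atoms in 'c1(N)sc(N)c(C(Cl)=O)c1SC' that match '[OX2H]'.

0

The query [OX2H] means: aliphatic oxygen with two connections, one of which is H — an -OH oxygen.
Check the 12 heavy atoms by environment: 1× s (aromatic, H0, X2) → no; 4× c (aromatic, H0, X3) → no; 2× N (H2, X3) → no; 1× C (H0, X3) → no; 1× O (H0, X1) → no; 1× Cl (H0, X1) → no; 1× S (H0, X2) → no; 1× C (H3, X4) → no.
No environment satisfies the query, so 0 matching atoms.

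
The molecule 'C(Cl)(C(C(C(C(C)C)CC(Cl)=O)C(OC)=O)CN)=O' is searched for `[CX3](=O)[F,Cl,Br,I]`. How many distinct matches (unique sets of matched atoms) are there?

2

[CX3](=O)[F,Cl,Br,I] is the SMARTS for an acyl halide: a carbonyl carbon bonded to a halogen.
The molecule carries 2 separate instances of an acyl chloride (-C(=O)Cl) meeting every constraint; each maps to a distinct set of atoms, giving 2 matches.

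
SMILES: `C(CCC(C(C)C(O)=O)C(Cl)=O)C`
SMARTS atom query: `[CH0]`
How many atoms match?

2

Check the 13 heavy atoms by environment: 3× C (H2) → no; 2× C (H1) → no; 2× C (H3) → no; 2× C (H0) → match; 2× O (H0) → no; 1× O (H1) → no; 1× Cl (H0) → no.
That gives 2 matching atoms.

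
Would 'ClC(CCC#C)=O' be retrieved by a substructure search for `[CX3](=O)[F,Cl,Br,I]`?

Yes

The pattern [CX3](=O)[F,Cl,Br,I] describes a carbonyl carbon bonded to a halogen — an acyl halide.
The molecule carries an acyl chloride (-C(=O)Cl), whose atoms satisfy every constraint of the query, so the pattern matches.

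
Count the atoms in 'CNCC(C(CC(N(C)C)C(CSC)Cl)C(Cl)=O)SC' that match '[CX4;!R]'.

Check the 20 heavy atoms by environment: 12× C (X4, acyclic) → match; 2× S (X2, acyclic) → no; 2× Cl (X1, acyclic) → no; 1× C (X3, acyclic) → no; 1× O (X1, acyclic) → no; 2× N (X3, acyclic) → no.
That gives 12 matching atoms.

12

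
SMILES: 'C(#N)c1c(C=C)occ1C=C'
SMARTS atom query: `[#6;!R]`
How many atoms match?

Check the 11 heavy atoms by environment: 1× o (aromatic, in 5-ring) → no; 4× c (aromatic, in 5-ring) → no; 5× C (acyclic) → match; 1× N (acyclic) → no.
That gives 5 matching atoms.

5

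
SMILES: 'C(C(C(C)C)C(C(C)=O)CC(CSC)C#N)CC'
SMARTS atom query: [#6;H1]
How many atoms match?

The query [#6;H1] means: any carbon bearing exactly one hydrogen.
Check the 18 heavy atoms by environment: 4× C (H2) → no; 4× C (H1) → match; 1× S (H0) → no; 5× C (H3) → no; 2× C (H0) → no; 1× N (H0) → no; 1× O (H0) → no.
That gives 4 matching atoms.

4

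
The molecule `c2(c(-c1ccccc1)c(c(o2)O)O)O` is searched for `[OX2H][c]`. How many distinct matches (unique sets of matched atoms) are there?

[OX2H][c] is the SMARTS for a phenol: a hydroxyl oxygen attached to an aromatic carbon.
The molecule carries 3 separate instances of a hydroxyl group (-OH) meeting every constraint; each maps to a distinct set of atoms, giving 3 matches.

3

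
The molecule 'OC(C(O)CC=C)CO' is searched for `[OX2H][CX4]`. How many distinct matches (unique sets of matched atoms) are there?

3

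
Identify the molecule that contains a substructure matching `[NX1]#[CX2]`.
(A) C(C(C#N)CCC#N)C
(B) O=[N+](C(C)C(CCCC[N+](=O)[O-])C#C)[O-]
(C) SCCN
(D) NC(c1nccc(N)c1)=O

[NX1]#[CX2] describes a nitrogen triple-bonded to a two-connected carbon (a nitrile).
(A) contains a nitrile (-C#N), which satisfies every atom and bond constraint.
(B) has a nitro group (-[N+](=O)[O-]) but there is no C#N triple bond.
(C) has a primary amino group (-NH2) but the nitrogen is NX3 (three connections), not NX1 triple-bonded.
(D) has a primary amino group (-NH2) but the nitrogen is NX3 (three connections), not NX1 triple-bonded.
So the answer is (A).

A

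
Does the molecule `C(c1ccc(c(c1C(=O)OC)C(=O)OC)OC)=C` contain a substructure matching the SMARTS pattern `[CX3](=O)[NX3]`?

No

The pattern [CX3](=O)[NX3] describes a carbonyl carbon bonded to a trivalent nitrogen — an amide.
The closest candidate here is a methyl-ester group (-C(=O)OCH3), but the carbonyl is bonded to O, not to an NX3 nitrogen. No other fragment satisfies the full query, so there is no match.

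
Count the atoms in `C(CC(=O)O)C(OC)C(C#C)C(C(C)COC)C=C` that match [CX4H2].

3

The query [CX4H2] means: sp3 carbon (X4) with exactly two hydrogens.
Check the 19 heavy atoms by environment: 3× C (H2, X4) → match; 4× C (H1, X4) → no; 2× O (H0, X2) → no; 3× C (H3, X4) → no; 1× C (H1, X3) → no; 1× C (H2, X3) → no; 1× C (H0, X3) → no; 1× O (H0, X1) → no; 1× O (H1, X2) → no; 1× C (H0, X2) → no; 1× C (H1, X2) → no.
That gives 3 matching atoms.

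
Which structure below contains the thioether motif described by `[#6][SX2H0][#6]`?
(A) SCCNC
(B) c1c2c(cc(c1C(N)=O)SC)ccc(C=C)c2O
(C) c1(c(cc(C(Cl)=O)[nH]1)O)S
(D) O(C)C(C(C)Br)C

B

[#6][SX2H0][#6] describes an aliphatic sulfur bridging two carbons with no H on the sulfur (a thioether).
(A) has a thiol (-SH) but the sulfur has H1, not H0 bridging two carbons.
(B) contains a methylthio ether (-SCH3), which satisfies every atom and bond constraint.
(C) has a thiol (-SH) but the sulfur has H1, not H0 bridging two carbons.
(D) has a methoxy ether (-OCH3) but the bridging atom is O, not S.
So the answer is (B).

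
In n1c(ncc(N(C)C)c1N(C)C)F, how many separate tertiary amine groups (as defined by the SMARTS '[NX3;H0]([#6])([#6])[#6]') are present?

2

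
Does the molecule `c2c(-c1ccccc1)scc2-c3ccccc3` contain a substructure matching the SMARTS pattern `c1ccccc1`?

Yes

The pattern c1ccccc1 describes six aromatic carbons in a ring — a benzene ring.
The molecule carries a phenyl ring, whose atoms satisfy every constraint of the query, so the pattern matches.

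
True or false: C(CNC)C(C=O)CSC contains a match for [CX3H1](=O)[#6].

True

The pattern [CX3H1](=O)[#6] describes an sp2 carbon with one H, double-bonded to O and single-bonded to carbon — an aldehyde.
The molecule carries an aldehyde (-CHO), whose atoms satisfy every constraint of the query, so the pattern matches.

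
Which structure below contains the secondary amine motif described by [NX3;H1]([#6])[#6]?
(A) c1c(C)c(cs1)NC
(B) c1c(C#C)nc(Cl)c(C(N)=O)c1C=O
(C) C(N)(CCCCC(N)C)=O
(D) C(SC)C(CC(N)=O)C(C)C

A

[NX3;H1]([#6])[#6] describes a trivalent nitrogen with one H, bonded to two carbons (a secondary amine).
(A) contains an N-methylamino group (-NHCH3), which satisfies every atom and bond constraint.
(B) has a primary amide (-C(=O)NH2) but the -C(=O)NH2 nitrogen has H2, not H1.
(C) has a primary amino group (-NH2) but the nitrogen has H2 and only one carbon neighbour.
(D) has a primary amide (-C(=O)NH2) but the -C(=O)NH2 nitrogen has H2, not H1.
So the answer is (A).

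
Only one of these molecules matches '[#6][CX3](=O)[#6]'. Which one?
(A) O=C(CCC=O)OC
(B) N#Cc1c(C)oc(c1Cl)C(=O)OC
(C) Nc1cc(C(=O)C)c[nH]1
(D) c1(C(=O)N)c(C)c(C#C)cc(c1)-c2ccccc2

C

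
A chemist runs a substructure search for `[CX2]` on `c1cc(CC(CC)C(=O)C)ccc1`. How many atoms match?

0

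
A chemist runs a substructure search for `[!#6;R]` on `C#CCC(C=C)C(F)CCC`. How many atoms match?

Check the 11 heavy atoms by environment: 10× C (acyclic) → no; 1× F (acyclic) → no.
No environment satisfies the query, so 0 matching atoms.

0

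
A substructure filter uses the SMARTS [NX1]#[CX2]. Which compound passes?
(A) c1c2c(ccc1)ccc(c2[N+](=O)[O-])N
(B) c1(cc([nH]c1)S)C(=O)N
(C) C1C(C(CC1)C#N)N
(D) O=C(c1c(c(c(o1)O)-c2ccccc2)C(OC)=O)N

C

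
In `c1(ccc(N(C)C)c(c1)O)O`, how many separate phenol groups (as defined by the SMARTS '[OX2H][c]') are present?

[OX2H][c] is the SMARTS for a phenol: a hydroxyl oxygen attached to an aromatic carbon.
The molecule carries 2 separate instances of a hydroxyl group (-OH) meeting every constraint; each maps to a distinct set of atoms, giving 2 matches.

2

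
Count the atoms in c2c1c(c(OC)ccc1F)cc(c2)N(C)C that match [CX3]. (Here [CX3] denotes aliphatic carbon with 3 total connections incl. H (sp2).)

The query [CX3] means: C with X3: aliphatic carbon with exactly 3 total connections.
Check the 16 heavy atoms by environment: 10× c (aromatic, X3) → no; 1× F (X1) → no; 1× N (X3) → no; 3× C (X4) → no; 1× O (X2) → no.
No environment satisfies the query, so 0 matching atoms.

0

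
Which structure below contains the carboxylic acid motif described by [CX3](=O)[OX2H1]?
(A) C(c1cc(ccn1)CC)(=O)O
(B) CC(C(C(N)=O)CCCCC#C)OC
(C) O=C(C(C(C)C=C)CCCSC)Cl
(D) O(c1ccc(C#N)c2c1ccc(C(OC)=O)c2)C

A

[CX3](=O)[OX2H1] describes an sp2 carbon double-bonded to O and single-bonded to an -OH oxygen (a carboxylic acid).
(A) contains a carboxylic acid group (-C(=O)OH), which satisfies every atom and bond constraint.
(B) has a primary amide (-C(=O)NH2) but the carbonyl is bonded to N, not to an -OH oxygen.
(C) has an acyl chloride (-C(=O)Cl) but the carbonyl is bonded to Cl, not to an -OH oxygen.
(D) has a methyl-ester group (-C(=O)OCH3) but the singly-bonded O has no H (OX2H0, not OX2H1).
So the answer is (A).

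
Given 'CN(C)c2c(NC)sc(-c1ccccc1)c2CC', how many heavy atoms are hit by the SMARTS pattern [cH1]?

5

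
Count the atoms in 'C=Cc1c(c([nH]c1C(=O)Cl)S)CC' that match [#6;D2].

Check the 13 heavy atoms by environment: 1× n (aromatic, D2) → no; 4× c (aromatic, D3) → no; 1× C (D3) → no; 1× O (D1) → no; 1× Cl (D1) → no; 2× C (D2) → match; 2× C (D1) → no; 1× S (D1) → no.
That gives 2 matching atoms.

2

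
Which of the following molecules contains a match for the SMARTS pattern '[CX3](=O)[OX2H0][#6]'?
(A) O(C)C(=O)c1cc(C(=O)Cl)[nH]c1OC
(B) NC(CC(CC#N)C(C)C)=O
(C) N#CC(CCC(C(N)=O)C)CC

A

[CX3](=O)[OX2H0][#6] describes a carbonyl carbon bonded to an oxygen that is itself bonded to carbon (no H on that O) (an ester).
(A) contains a methyl-ester group (-C(=O)OCH3), which satisfies every atom and bond constraint.
(B) has a primary amide (-C(=O)NH2) but the carbonyl is bonded to N, not to an O-C linkage.
(C) has a primary amide (-C(=O)NH2) but the carbonyl is bonded to N, not to an O-C linkage.
So the answer is (A).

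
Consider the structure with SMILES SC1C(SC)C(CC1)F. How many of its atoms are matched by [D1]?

3

Check the 9 heavy atoms by environment: 3× C (D3) → no; 2× C (D2) → no; 1× S (D1) → match; 1× F (D1) → match; 1× S (D2) → no; 1× C (D1) → match.
Summing the matching environments: 1 + 1 + 1 = 3 matching atoms.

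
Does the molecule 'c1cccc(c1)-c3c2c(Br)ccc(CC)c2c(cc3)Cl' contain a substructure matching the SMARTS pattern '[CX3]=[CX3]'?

No

The pattern [CX3]=[CX3] describes a non-aromatic C=C double bond between two sp2 carbons — an alkene.
The closest candidate here is an ethyl group (-CH2CH3), but its C-C bond is a single bond between CX4 carbons, not CX3=CX3. No other fragment satisfies the full query, so there is no match.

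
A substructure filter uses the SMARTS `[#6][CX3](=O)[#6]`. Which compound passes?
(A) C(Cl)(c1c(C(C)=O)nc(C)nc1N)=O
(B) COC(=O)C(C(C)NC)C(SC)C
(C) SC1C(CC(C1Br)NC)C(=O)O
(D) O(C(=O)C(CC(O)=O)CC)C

A

[#6][CX3](=O)[#6] describes a carbonyl carbon (no H) flanked by two carbons (a ketone).
(A) contains an acetyl/ketone group (-C(=O)CH3), which satisfies every atom and bond constraint.
(B) has a methyl-ester group (-C(=O)OCH3) but one neighbour of the carbonyl carbon is O, not C.
(C) has a carboxylic acid group (-C(=O)OH) but one neighbour of the carbonyl carbon is O, not C.
(D) has a carboxylic acid group (-C(=O)OH) but one neighbour of the carbonyl carbon is O, not C.
So the answer is (A).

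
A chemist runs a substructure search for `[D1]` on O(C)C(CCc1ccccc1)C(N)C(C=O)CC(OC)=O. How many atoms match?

5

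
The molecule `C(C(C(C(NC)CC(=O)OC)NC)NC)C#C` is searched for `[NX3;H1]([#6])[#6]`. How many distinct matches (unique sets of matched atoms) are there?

3

[NX3;H1]([#6])[#6] is the SMARTS for a secondary amine: a trivalent nitrogen with one H, bonded to two carbons.
The molecule carries 3 separate instances of an N-methylamino group (-NHCH3) meeting every constraint; each maps to a distinct set of atoms, giving 3 matches.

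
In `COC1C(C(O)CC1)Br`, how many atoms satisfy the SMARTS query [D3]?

Check the 9 heavy atoms by environment: 2× C (D2) → no; 3× C (D3) → match; 1× Br (D1) → no; 1× O (D1) → no; 1× O (D2) → no; 1× C (D1) → no.
That gives 3 matching atoms.

3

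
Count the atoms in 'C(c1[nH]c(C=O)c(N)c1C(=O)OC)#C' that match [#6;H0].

6

The query [#6;H0] means: any carbon with no attached hydrogen.
Check the 14 heavy atoms by environment: 1× n (aromatic, H1) → no; 4× c (aromatic, H0) → match; 2× C (H0) → match; 2× C (H1) → no; 1× N (H2) → no; 3× O (H0) → no; 1× C (H3) → no.
Summing the matching environments: 4 + 2 = 6 matching atoms.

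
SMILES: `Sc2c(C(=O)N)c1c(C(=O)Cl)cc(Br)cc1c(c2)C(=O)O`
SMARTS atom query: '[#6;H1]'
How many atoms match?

Check the 21 heavy atoms by environment: 7× c (aromatic, H0) → no; 3× c (aromatic, H1) → match; 3× C (H0) → no; 3× O (H0) → no; 1× N (H2) → no; 1× S (H1) → no; 1× Br (H0) → no; 1× O (H1) → no; 1× Cl (H0) → no.
That gives 3 matching atoms.

3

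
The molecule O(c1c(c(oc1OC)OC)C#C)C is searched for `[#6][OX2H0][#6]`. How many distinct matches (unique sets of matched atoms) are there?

[#6][OX2H0][#6] is the SMARTS for an ether: an aliphatic oxygen bridging two carbons with no H on the oxygen.
The molecule carries 3 separate instances of a methoxy ether (-OCH3) meeting every constraint; each maps to a distinct set of atoms, giving 3 matches.

3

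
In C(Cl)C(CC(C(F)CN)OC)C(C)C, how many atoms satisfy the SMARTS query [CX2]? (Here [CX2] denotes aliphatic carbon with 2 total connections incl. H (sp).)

Check the 14 heavy atoms by environment: 10× C (X4) → no; 1× N (X3) → no; 1× O (X2) → no; 1× Cl (X1) → no; 1× F (X1) → no.
No environment satisfies the query, so 0 matching atoms.

0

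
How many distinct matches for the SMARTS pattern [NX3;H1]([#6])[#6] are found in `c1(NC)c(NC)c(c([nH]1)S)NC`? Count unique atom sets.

3

[NX3;H1]([#6])[#6] is the SMARTS for a secondary amine: a trivalent nitrogen with one H, bonded to two carbons.
The molecule carries 3 separate instances of an N-methylamino group (-NHCH3) meeting every constraint; each maps to a distinct set of atoms, giving 3 matches.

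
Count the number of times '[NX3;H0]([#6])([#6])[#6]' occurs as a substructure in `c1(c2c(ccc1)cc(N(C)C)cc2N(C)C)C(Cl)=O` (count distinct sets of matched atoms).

2

[NX3;H0]([#6])([#6])[#6] is the SMARTS for a tertiary amine: a trivalent nitrogen with no H, bonded to three carbons.
The molecule carries 2 separate instances of a dimethylamino group (-N(CH3)2) meeting every constraint; each maps to a distinct set of atoms, giving 2 matches.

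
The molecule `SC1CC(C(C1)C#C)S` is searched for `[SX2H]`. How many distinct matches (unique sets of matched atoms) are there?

2

[SX2H] is the SMARTS for a thiol: an aliphatic sulfur with two connections, one being H.
The molecule carries 2 separate instances of a thiol (-SH) meeting every constraint; each maps to a distinct set of atoms, giving 2 matches.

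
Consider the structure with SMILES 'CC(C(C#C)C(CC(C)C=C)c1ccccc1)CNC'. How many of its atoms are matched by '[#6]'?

19

Check the 20 heavy atoms by environment: 13× C → match; 1× N → no; 6× c (aromatic) → match.
Summing the matching environments: 13 + 6 = 19 matching atoms.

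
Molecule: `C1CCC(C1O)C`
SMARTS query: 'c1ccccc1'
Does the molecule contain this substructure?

No

The pattern c1ccccc1 describes six aromatic carbons in a ring — a benzene ring.
The closest candidate here is a methyl group (-CH3), but no six-membered all-carbon aromatic ring is present. No other fragment satisfies the full query, so there is no match.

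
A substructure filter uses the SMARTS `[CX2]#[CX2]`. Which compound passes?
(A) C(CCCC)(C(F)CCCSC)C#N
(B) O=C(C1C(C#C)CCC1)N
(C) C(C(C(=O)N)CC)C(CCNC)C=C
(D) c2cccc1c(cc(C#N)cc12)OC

B

[CX2]#[CX2] describes a carbon-carbon triple bond (an alkyne).
(A) has a nitrile (-C#N) but the triple bond is C#N, not C#C.
(B) contains an ethynyl group (-C#CH), which satisfies every atom and bond constraint.
(C) has a vinyl group (-CH=CH2) but the C=C is a double bond; both carbons are CX3, not CX2.
(D) has a nitrile (-C#N) but the triple bond is C#N, not C#C.
So the answer is (B).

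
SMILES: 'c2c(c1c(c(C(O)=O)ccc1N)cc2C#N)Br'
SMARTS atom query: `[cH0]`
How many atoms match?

6

The query [cH0] means: aromatic carbon with no attached hydrogen (substituted or ring-fusion).
Check the 17 heavy atoms by environment: 6× c (aromatic, H0) → match; 4× c (aromatic, H1) → no; 1× N (H2) → no; 2× C (H0) → no; 1× O (H0) → no; 1× O (H1) → no; 1× Br (H0) → no; 1× N (H0) → no.
That gives 6 matching atoms.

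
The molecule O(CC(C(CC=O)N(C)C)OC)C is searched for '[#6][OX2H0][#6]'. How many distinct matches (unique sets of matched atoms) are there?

2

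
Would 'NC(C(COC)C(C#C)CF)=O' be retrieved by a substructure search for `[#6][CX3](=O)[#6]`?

The pattern [#6][CX3](=O)[#6] describes a carbonyl carbon (no H) flanked by two carbons — a ketone.
The closest candidate here is a primary amide (-C(=O)NH2), but one neighbour of the carbonyl carbon is N, not C. No other fragment satisfies the full query, so there is no match.

No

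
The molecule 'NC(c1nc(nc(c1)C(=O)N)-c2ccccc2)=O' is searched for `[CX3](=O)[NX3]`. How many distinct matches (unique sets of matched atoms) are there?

2

[CX3](=O)[NX3] is the SMARTS for an amide: a carbonyl carbon bonded to a trivalent nitrogen.
The molecule carries 2 separate instances of a primary amide (-C(=O)NH2) meeting every constraint; each maps to a distinct set of atoms, giving 2 matches.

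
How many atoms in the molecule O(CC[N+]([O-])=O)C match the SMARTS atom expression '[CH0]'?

0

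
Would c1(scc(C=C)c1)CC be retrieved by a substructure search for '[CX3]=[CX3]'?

Yes

The pattern [CX3]=[CX3] describes a non-aromatic C=C double bond between two sp2 carbons — an alkene.
The molecule carries a vinyl group (-CH=CH2), whose atoms satisfy every constraint of the query, so the pattern matches.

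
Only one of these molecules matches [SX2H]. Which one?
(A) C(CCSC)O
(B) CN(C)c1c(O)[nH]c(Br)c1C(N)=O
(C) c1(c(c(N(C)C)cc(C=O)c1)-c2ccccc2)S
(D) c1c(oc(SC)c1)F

C

[SX2H] describes an aliphatic sulfur with two connections, one being H (a thiol).
(A) has a methylthio ether (-SCH3) but the sulfur has H0 (bonded to two carbons), not H1.
(B) has a hydroxyl group (-OH) but it is an -OH, not an -SH.
(C) contains a thiol (-SH), which satisfies every atom and bond constraint.
(D) has a methylthio ether (-SCH3) but the sulfur has H0 (bonded to two carbons), not H1.
So the answer is (C).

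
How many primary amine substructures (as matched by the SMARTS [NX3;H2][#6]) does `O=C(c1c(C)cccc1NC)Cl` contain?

0

[NX3;H2][#6] is the SMARTS for a primary amine: a trivalent nitrogen with two H attached to carbon.
The molecule has an N-methylamino group (-NHCH3), but the nitrogen bears two carbons and only one H (H1), not H2; nothing else fits, so there are 0 matches.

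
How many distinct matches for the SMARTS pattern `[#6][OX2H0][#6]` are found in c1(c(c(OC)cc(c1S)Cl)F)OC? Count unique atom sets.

2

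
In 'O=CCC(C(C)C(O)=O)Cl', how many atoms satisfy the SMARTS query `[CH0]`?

Check the 10 heavy atoms by environment: 1× C (H2) → no; 3× C (H1) → no; 1× C (H3) → no; 1× Cl (H0) → no; 1× C (H0) → match; 2× O (H0) → no; 1× O (H1) → no.
That gives 1 matching atom.

1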